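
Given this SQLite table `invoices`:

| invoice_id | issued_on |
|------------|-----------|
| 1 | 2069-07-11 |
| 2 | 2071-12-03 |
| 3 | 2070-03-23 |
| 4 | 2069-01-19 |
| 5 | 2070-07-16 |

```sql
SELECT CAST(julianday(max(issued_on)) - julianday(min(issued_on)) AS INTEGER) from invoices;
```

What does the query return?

MIN = 2069-01-19, MAX = 2071-12-03.
12 days remain in January 2069 after the 19th (31 − 19).
Full months from February 2069 through November 2071 contribute their day counts.
Then 3 days into December 2071.
Total: 12 + 28 + 31 + 30 + 31 + 30 + 31 + 31 + 30 + 31 + 30 + 31 + 31 + 28 + 31 + 30 + 31 + 30 + 31 + 31 + 30 + 31 + 30 + 31 + 31 + 28 + 31 + 30 + 31 + 30 + 31 + 31 + 30 + 31 + 30 + 3 = 1048.

1048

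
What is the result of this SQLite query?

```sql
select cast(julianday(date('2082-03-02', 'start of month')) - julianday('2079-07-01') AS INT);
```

974

`start of month` rewinds 2082-03-02 to 2082-03-01.
30 days remain in July 2079 after the 1st (31 − 1).
Full months from August 2079 through February 2082 contribute their day counts.
Then 1 day into March 2082.
Total: 30 + 31 + 30 + 31 + 30 + 31 + 31 + 29 + 31 + 30 + 31 + 30 + 31 + 31 + 30 + 31 + 30 + 31 + 31 + 28 + 31 + 30 + 31 + 30 + 31 + 31 + 30 + 31 + 30 + 31 + 31 + 28 + 1 = 974.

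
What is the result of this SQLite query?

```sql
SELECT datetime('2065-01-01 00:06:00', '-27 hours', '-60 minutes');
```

2064-12-30 20:06:00

-27 hours from 2065-01-01 00:06:00 is 2064-12-30 21:06:00 (crosses midnight).
60 minutes = 1h 0m; -60 minutes from 2064-12-30 21:06:00 is 2064-12-30 20:06:00.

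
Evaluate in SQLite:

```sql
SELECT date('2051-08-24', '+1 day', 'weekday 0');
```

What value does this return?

Advancing 1 more day within August lands on 2051-08-25.
`weekday 0` advances to the next Sunday; 2051-08-25 is a Friday, so it moves forward to 2051-08-27.

2051-08-27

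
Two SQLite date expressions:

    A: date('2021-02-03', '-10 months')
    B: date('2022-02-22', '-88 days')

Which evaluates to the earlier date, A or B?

A

A = 2020-04-03.
B = 2021-11-26.
A is earlier.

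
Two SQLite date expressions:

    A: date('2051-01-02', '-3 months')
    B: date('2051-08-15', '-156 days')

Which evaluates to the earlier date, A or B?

A = 2050-10-02.
B = 2051-03-12.
A is earlier.

A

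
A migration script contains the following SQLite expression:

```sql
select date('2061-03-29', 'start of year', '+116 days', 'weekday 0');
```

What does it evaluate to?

2061-05-01

`start of year` rewinds 2061-03-29 to 2061-01-01.
Applying '+116 days' to 2061-01-01: counting 116 days forward gives 2061-04-27.
`weekday 0` advances to the next Sunday; 2061-04-27 is a Wednesday, so it moves forward to 2061-05-01.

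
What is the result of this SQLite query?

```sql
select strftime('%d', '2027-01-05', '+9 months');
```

First apply '+9 months': 2027-01-05 → 2027-10-05.
`%d` extracts the 2-digit day of month: 05.

05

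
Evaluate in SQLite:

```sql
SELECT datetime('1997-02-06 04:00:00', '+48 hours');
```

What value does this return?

+48 hours from 1997-02-06 04:00:00 is 1997-02-08 04:00:00 (crosses midnight).

1997-02-08 04:00:00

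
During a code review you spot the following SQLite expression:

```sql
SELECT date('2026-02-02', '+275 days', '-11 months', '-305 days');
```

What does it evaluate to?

Applying '+275 days' to 2026-02-02: counting 275 days forward gives 2026-11-04.
Adding -11 months to 2026-11-04 gives 2025-12-04.
Applying '-305 days' to 2025-12-04: counting 305 days back gives 2025-02-02.

2025-02-02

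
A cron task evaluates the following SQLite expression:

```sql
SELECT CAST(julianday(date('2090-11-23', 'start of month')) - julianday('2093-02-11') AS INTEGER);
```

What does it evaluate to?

`start of month` rewinds 2090-11-23 to 2090-11-01.
29 days remain in November 2090 after the 1st (30 − 1).
Full months from December 2090 through January 2093 contribute their day counts.
Then 11 days into February 2093.
Total: 29 + 31 + 31 + 28 + 31 + 30 + 31 + 30 + 31 + 31 + 30 + 31 + 30 + 31 + 31 + 29 + 31 + 30 + 31 + 30 + 31 + 31 + 30 + 31 + 30 + 31 + 31 + 11 = 833.
The subtraction is earlier − later, so the result is −833 → -833.

-833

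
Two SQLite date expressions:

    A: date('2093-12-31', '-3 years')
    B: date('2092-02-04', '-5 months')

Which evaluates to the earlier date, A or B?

A = 2090-12-31.
B = 2091-09-04.
A is earlier.

A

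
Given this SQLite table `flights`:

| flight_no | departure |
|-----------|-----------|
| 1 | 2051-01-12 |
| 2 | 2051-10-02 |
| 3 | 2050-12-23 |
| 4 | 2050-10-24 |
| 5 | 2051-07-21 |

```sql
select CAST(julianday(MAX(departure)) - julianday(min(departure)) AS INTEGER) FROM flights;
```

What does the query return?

MIN = 2050-10-24, MAX = 2051-10-02.
7 days remain in October 2050 after the 24th (31 − 24).
Full months from November 2050 through September 2051 contribute their day counts.
Then 2 days into October 2051.
Total: 7 + 30 + 31 + 31 + 28 + 31 + 30 + 31 + 30 + 31 + 31 + 30 + 2 = 343.

343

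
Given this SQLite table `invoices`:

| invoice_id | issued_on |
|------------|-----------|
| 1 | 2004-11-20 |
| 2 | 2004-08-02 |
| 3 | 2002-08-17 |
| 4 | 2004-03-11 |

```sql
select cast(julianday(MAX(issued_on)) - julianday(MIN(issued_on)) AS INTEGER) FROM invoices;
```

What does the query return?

MIN = 2002-08-17, MAX = 2004-11-20.
14 days remain in August 2002 after the 17th (31 − 17).
Full months from September 2002 through October 2004 contribute their day counts.
Then 20 days into November 2004.
Total: 14 + 30 + 31 + 30 + 31 + 31 + 28 + 31 + 30 + 31 + 30 + 31 + 31 + 30 + 31 + 30 + 31 + 31 + 29 + 31 + 30 + 31 + 30 + 31 + 31 + 30 + 31 + 20 = 826.

826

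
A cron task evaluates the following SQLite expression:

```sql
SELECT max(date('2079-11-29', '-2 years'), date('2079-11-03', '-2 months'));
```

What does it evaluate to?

date('2079-11-29', '-2 years') → 2077-11-29.
date('2079-11-03', '-2 months') → 2079-09-03.
Later of the two is 2079-09-03.

2079-09-03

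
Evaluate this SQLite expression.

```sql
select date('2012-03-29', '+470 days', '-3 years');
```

2010-07-12

Applying '+470 days' to 2012-03-29: counting 470 days forward gives 2013-07-12.
Adding -3 years to 2013-07-12 gives 2010-07-12.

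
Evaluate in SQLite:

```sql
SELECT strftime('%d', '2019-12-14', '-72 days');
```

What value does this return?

First apply '-72 days': 2019-12-14 → 2019-10-03.
`%d` extracts the 2-digit day of month: 03.

03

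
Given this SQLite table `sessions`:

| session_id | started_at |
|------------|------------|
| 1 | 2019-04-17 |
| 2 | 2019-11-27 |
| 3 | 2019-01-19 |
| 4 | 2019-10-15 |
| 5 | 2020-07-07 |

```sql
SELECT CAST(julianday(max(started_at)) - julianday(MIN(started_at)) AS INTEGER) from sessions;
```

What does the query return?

535

MIN = 2019-01-19, MAX = 2020-07-07.
12 days remain in January 2019 after the 19th (31 − 19).
Full months from February 2019 through June 2020 contribute their day counts.
Then 7 days into July 2020.
Total: 12 + 28 + 31 + 30 + 31 + 30 + 31 + 31 + 30 + 31 + 30 + 31 + 31 + 29 + 31 + 30 + 31 + 30 + 7 = 535.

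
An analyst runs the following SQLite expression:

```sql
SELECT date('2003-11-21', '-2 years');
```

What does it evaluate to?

Adding -2 years to 2003-11-21 gives 2001-11-21.

2001-11-21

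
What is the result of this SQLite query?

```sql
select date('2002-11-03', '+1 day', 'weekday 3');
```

Advancing 1 more day within November lands on 2002-11-04.
`weekday 3` advances to the next Wednesday; 2002-11-04 is a Monday, so it moves forward to 2002-11-06.

2002-11-06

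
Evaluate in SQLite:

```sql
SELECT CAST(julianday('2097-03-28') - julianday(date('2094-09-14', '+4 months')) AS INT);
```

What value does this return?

804

Adding +4 months to 2094-09-14 gives 2095-01-14.
17 days remain in January 2095 after the 14th (31 − 14).
Full months from February 2095 through February 2097 contribute their day counts.
Then 28 days into March 2097.
Total: 17 + 28 + 31 + 30 + 31 + 30 + 31 + 31 + 30 + 31 + 30 + 31 + 31 + 29 + 31 + 30 + 31 + 30 + 31 + 31 + 30 + 31 + 30 + 31 + 31 + 28 + 28 = 804.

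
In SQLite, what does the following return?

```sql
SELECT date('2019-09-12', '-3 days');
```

2019-09-09

Going back 3 days within September lands on 2019-09-09.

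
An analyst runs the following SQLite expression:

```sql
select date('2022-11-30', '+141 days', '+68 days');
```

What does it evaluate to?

2023-06-27

Applying '+141 days' to 2022-11-30: counting 141 days forward gives 2023-04-20.
Applying '+68 days' to 2023-04-20: counting 68 days forward gives 2023-06-27.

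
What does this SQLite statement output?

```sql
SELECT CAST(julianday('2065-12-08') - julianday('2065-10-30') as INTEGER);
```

1 day remains in October 2065 after the 30th (31 − 30).
November 2065: 30 days.
Then 8 days into December 2065.
Total: 1 + 30 + 8 = 39.

39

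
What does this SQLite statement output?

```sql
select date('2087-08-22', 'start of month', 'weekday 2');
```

2087-08-05

`start of month` rewinds 2087-08-22 to 2087-08-01.
`weekday 2` advances to the next Tuesday; 2087-08-01 is a Friday, so it moves forward to 2087-08-05.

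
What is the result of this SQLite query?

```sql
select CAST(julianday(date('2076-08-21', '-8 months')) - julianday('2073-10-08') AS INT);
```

Adding -8 months to 2076-08-21 gives 2075-12-21.
23 days remain in October 2073 after the 8th (31 − 8).
Full months from November 2073 through November 2075 contribute their day counts.
Then 21 days into December 2075.
Total: 23 + 30 + 31 + 31 + 28 + 31 + 30 + 31 + 30 + 31 + 31 + 30 + 31 + 30 + 31 + 31 + 28 + 31 + 30 + 31 + 30 + 31 + 31 + 30 + 31 + 30 + 21 = 804.

804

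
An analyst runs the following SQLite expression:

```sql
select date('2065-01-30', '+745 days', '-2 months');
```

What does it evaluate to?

2066-12-14

Applying '+745 days' to 2065-01-30: counting 745 days forward gives 2067-02-14.
Adding -2 months to 2067-02-14 gives 2066-12-14.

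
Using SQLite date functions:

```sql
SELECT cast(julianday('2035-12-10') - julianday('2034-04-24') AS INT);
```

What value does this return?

6 days remain in April 2034 after the 24th (30 − 24).
Full months from May 2034 through November 2035 contribute their day counts.
Then 10 days into December 2035.
Total: 6 + 31 + 30 + 31 + 31 + 30 + 31 + 30 + 31 + 31 + 28 + 31 + 30 + 31 + 30 + 31 + 31 + 30 + 31 + 30 + 10 = 595.

595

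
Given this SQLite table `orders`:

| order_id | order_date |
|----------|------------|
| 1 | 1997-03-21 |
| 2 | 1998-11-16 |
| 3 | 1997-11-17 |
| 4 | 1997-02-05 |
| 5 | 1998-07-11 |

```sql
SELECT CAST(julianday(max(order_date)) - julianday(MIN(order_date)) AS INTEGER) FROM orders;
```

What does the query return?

649

MIN = 1997-02-05, MAX = 1998-11-16.
23 days remain in February 1997 after the 5th (28 − 5).
Full months from March 1997 through October 1998 contribute their day counts.
Then 16 days into November 1998.
Total: 23 + 31 + 30 + 31 + 30 + 31 + 31 + 30 + 31 + 30 + 31 + 31 + 28 + 31 + 30 + 31 + 30 + 31 + 31 + 30 + 31 + 16 = 649.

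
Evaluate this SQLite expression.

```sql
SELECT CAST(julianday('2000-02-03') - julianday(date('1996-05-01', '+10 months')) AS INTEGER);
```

Adding +10 months to 1996-05-01 gives 1997-03-01.
30 days remain in March 1997 after the 1st (31 − 1).
Full months from April 1997 through January 2000 contribute their day counts.
Then 3 days into February 2000.
Total: 30 + 30 + 31 + 30 + 31 + 31 + 30 + 31 + 30 + 31 + 31 + 28 + 31 + 30 + 31 + 30 + 31 + 31 + 30 + 31 + 30 + 31 + 31 + 28 + 31 + 30 + 31 + 30 + 31 + 31 + 30 + 31 + 30 + 31 + 31 + 3 = 1069.

1069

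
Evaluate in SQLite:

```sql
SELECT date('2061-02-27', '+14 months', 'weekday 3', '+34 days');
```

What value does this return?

Adding +14 months to 2061-02-27 gives 2062-04-27.
`weekday 3` advances to the next Wednesday; 2062-04-27 is a Thursday, so it moves forward to 2062-05-03.
May 2062 has 31 days; 28 remain after the 3rd, so 29 days reach 2062-06-01.
Advancing 5 more days within June lands on 2062-06-06.

2062-06-06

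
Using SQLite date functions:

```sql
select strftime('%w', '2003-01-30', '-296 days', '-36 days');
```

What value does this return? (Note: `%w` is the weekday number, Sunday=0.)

First apply '-296 days', '-36 days': 2003-01-30 → 2002-03-04.
2002-03-04 is a Monday; with Sunday=0 that is 1.

1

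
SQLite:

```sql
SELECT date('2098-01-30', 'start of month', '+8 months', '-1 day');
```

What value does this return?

`start of month` rewinds 2098-01-30 to 2098-01-01.
Adding +8 months to 2098-01-01 gives 2098-09-01.
Going back 1 day from 2098-09-01 reaches 2098-08-31 (last day of August, 31 days).

2098-08-31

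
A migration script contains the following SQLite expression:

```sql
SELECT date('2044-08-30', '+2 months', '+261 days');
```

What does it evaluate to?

Adding +2 months to 2044-08-30 gives 2044-10-30.
Applying '+261 days' to 2044-10-30: counting 261 days forward gives 2045-07-18.

2045-07-18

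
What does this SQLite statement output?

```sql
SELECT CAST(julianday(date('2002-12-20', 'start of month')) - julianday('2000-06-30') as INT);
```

884

`start of month` rewinds 2002-12-20 to 2002-12-01.
0 days remain in June 2000 after the 30th (30 − 30).
Full months from July 2000 through November 2002 contribute their day counts.
Then 1 day into December 2002.
Total: 0 + 31 + 31 + 30 + 31 + 30 + 31 + 31 + 28 + 31 + 30 + 31 + 30 + 31 + 31 + 30 + 31 + 30 + 31 + 31 + 28 + 31 + 30 + 31 + 30 + 31 + 31 + 30 + 31 + 30 + 1 = 884.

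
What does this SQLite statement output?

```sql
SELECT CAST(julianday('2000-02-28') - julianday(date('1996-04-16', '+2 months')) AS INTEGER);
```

1352

Adding +2 months to 1996-04-16 gives 1996-06-16.
14 days remain in June 1996 after the 16th (30 − 16).
Full months from July 1996 through January 2000 contribute their day counts.
Then 28 days into February 2000.
Total: 14 + 31 + 31 + 30 + 31 + 30 + 31 + 31 + 28 + 31 + 30 + 31 + 30 + 31 + 31 + 30 + 31 + 30 + 31 + 31 + 28 + 31 + 30 + 31 + 30 + 31 + 31 + 30 + 31 + 30 + 31 + 31 + 28 + 31 + 30 + 31 + 30 + 31 + 31 + 30 + 31 + 30 + 31 + 31 + 28 = 1352.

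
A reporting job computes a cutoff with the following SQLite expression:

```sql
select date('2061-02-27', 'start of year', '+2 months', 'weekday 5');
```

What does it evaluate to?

`start of year` rewinds 2061-02-27 to 2061-01-01.
Adding +2 months to 2061-01-01 gives 2061-03-01.
`weekday 5` advances to the next Friday; 2061-03-01 is a Tuesday, so it moves forward to 2061-03-04.

2061-03-04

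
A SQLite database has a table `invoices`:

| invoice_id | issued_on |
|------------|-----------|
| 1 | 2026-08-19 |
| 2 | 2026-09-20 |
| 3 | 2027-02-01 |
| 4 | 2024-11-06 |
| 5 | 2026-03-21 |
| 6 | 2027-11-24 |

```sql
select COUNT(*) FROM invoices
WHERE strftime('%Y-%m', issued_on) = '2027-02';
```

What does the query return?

Rows with year-month 2027-02: 2027-02-01 → 1.

1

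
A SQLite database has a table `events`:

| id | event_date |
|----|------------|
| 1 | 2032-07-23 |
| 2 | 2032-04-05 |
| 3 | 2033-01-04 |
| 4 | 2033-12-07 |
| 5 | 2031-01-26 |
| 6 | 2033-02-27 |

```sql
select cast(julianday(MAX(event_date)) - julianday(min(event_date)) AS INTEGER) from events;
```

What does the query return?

MIN = 2031-01-26, MAX = 2033-12-07.
5 days remain in January 2031 after the 26th (31 − 26).
Full months from February 2031 through November 2033 contribute their day counts.
Then 7 days into December 2033.
Total: 5 + 28 + 31 + 30 + 31 + 30 + 31 + 31 + 30 + 31 + 30 + 31 + 31 + 29 + 31 + 30 + 31 + 30 + 31 + 31 + 30 + 31 + 30 + 31 + 31 + 28 + 31 + 30 + 31 + 30 + 31 + 31 + 30 + 31 + 30 + 7 = 1046.

1046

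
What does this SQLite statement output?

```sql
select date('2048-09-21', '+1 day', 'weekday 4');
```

Advancing 1 more day within September lands on 2048-09-22.
`weekday 4` advances to the next Thursday; 2048-09-22 is a Tuesday, so it moves forward to 2048-09-24.

2048-09-24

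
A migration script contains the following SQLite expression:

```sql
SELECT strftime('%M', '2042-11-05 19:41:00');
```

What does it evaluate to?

`%M` extracts the 2-digit minute: 41.

41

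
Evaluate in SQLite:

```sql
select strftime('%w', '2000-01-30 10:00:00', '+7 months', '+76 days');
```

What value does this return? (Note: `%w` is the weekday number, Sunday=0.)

First apply '+7 months', '+76 days': 2000-01-30 10:00:00 → 2000-11-14 10:00:00.
2000-11-14 is a Tuesday; with Sunday=0 that is 2.

2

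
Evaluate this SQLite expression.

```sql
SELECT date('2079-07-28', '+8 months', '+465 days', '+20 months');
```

Adding +8 months to 2079-07-28 gives 2080-03-28.
Applying '+465 days' to 2080-03-28: counting 465 days forward gives 2081-07-06.
Adding +20 months to 2081-07-06 gives 2083-03-06.

2083-03-06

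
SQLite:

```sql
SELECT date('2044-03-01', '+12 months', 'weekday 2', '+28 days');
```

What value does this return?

2045-04-04

Adding +12 months to 2044-03-01 gives 2045-03-01.
`weekday 2` advances to the next Tuesday; 2045-03-01 is a Wednesday, so it moves forward to 2045-03-07.
March 2045 has 31 days; 24 remain after the 7th, so 25 days reach 2045-04-01.
Advancing 3 more days within April lands on 2045-04-04.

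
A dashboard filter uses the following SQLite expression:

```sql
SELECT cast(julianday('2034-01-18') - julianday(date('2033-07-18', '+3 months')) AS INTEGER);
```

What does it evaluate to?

92

Adding +3 months to 2033-07-18 gives 2033-10-18.
13 days remain in October 2033 after the 18th (31 − 18).
November 2033: 30 days.
December 2033: 31 days.
Then 18 days into January 2034.
Total: 13 + 30 + 31 + 18 = 92.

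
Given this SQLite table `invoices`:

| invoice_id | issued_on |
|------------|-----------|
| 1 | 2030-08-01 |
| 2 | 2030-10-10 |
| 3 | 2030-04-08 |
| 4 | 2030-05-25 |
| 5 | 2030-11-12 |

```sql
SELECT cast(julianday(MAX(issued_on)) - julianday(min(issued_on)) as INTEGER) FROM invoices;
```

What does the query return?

218

MIN = 2030-04-08, MAX = 2030-11-12.
22 days remain in April 2030 after the 8th (30 − 8).
Full months from May 2030 through October 2030 contribute their day counts.
Then 12 days into November 2030.
Total: 22 + 31 + 30 + 31 + 31 + 30 + 31 + 12 = 218.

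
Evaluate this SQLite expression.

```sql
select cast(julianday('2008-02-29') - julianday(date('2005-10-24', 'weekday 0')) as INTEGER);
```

`weekday 0` advances to the next Sunday; 2005-10-24 is a Monday, so it moves forward to 2005-10-30.
1 day remains in October 2005 after the 30th (31 − 30).
Full months from November 2005 through January 2008 contribute their day counts.
Then 29 days into February 2008.
Total: 1 + 30 + 31 + 31 + 28 + 31 + 30 + 31 + 30 + 31 + 31 + 30 + 31 + 30 + 31 + 31 + 28 + 31 + 30 + 31 + 30 + 31 + 31 + 30 + 31 + 30 + 31 + 31 + 29 = 852.

852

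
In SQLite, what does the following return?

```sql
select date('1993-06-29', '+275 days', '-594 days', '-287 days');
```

Applying '+275 days' to 1993-06-29: counting 275 days forward gives 1994-03-31.
Applying '-594 days' to 1994-03-31: counting 594 days back gives 1992-08-14.
Applying '-287 days' to 1992-08-14: counting 287 days back gives 1991-11-01.

1991-11-01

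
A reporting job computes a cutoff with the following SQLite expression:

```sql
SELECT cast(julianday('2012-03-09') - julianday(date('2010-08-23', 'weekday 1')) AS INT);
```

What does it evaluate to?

564

`weekday 1` advances to the next Monday; 2010-08-23 is already a Monday, so it stays at 2010-08-23.
8 days remain in August 2010 after the 23rd (31 − 23).
Full months from September 2010 through February 2012 contribute their day counts.
Then 9 days into March 2012.
Total: 8 + 30 + 31 + 30 + 31 + 31 + 28 + 31 + 30 + 31 + 30 + 31 + 31 + 30 + 31 + 30 + 31 + 31 + 29 + 9 = 564.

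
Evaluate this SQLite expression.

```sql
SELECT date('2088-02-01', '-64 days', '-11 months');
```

Applying '-64 days' to 2088-02-01: counting 64 days back gives 2087-11-29.
Adding -11 months to 2087-11-29 gives 2086-12-29.

2086-12-29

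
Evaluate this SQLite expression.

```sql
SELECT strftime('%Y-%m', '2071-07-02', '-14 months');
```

First apply '-14 months': 2071-07-02 → 2070-05-02.
`%Y-%m` extracts the year-month: 2070-05.

2070-05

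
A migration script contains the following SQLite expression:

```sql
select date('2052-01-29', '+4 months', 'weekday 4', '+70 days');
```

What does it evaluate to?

Adding +4 months to 2052-01-29 gives 2052-05-29.
`weekday 4` advances to the next Thursday; 2052-05-29 is a Wednesday, so it moves forward to 2052-05-30.
Applying '+70 days' to 2052-05-30: counting 70 days forward gives 2052-08-08.

2052-08-08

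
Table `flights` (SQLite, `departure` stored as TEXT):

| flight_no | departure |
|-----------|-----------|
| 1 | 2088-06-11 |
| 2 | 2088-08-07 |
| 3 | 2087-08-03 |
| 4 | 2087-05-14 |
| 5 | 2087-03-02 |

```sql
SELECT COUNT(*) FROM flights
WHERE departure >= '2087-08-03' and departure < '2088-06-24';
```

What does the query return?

Rows in [2087-08-03, 2088-06-24): 2088-06-11, 2087-08-03 → 2 rows.

2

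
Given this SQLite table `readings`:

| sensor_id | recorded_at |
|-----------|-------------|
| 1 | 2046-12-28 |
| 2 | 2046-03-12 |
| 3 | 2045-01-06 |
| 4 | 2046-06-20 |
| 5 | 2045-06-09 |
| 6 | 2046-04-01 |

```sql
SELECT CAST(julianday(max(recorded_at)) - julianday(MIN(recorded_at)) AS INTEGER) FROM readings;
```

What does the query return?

MIN = 2045-01-06, MAX = 2046-12-28.
25 days remain in January 2045 after the 6th (31 − 6).
Full months from February 2045 through November 2046 contribute their day counts.
Then 28 days into December 2046.
Total: 25 + 28 + 31 + 30 + 31 + 30 + 31 + 31 + 30 + 31 + 30 + 31 + 31 + 28 + 31 + 30 + 31 + 30 + 31 + 31 + 30 + 31 + 30 + 28 = 721.

721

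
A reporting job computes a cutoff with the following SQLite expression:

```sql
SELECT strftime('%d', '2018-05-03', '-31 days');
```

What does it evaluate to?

First apply '-31 days': 2018-05-03 → 2018-04-02.
`%d` extracts the 2-digit day of month: 02.

02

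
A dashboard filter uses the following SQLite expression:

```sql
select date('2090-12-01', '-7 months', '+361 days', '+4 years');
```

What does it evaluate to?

2095-04-27

Adding -7 months to 2090-12-01 gives 2090-05-01.
Applying '+361 days' to 2090-05-01: counting 361 days forward gives 2091-04-27.
Adding +4 years to 2091-04-27 gives 2095-04-27.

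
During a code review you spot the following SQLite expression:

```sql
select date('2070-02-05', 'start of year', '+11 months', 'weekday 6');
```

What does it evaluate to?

2070-12-06

`start of year` rewinds 2070-02-05 to 2070-01-01.
Adding +11 months to 2070-01-01 gives 2070-12-01.
`weekday 6` advances to the next Saturday; 2070-12-01 is a Monday, so it moves forward to 2070-12-06.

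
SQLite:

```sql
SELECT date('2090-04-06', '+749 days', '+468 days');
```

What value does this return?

2093-08-05

Applying '+749 days' to 2090-04-06: counting 749 days forward gives 2092-04-24.
Applying '+468 days' to 2092-04-24: counting 468 days forward gives 2093-08-05.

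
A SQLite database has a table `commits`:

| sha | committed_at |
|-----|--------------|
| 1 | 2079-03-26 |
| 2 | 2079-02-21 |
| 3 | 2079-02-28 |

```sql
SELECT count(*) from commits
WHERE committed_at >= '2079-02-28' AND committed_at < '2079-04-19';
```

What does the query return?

2

Rows in [2079-02-28, 2079-04-19): 2079-03-26, 2079-02-28 → 2 rows.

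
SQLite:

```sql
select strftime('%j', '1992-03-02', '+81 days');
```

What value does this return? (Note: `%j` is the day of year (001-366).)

143

First apply '+81 days': 1992-03-02 → 1992-05-22.
Day-of-year for 1992-05-22: days since 1992-01-01 inclusive = 143, zero-padded to 143.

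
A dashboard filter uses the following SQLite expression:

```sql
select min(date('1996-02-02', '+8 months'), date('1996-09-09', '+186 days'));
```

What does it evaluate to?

date('1996-02-02', '+8 months') → 1996-10-02.
date('1996-09-09', '+186 days') → 1997-03-14.
Earlier of the two is 1996-10-02.

1996-10-02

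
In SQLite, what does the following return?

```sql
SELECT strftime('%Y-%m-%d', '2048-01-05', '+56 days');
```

First apply '+56 days': 2048-01-05 → 2048-03-01.
`%Y-%m-%d` extracts the ISO date: 2048-03-01.

2048-03-01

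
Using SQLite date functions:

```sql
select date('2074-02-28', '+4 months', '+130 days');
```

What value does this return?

2074-11-05

Adding +4 months to 2074-02-28 gives 2074-06-28.
Applying '+130 days' to 2074-06-28: counting 130 days forward gives 2074-11-05.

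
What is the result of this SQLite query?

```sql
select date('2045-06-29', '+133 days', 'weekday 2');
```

2045-11-14

Applying '+133 days' to 2045-06-29: counting 133 days forward gives 2045-11-09.
`weekday 2` advances to the next Tuesday; 2045-11-09 is a Thursday, so it moves forward to 2045-11-14.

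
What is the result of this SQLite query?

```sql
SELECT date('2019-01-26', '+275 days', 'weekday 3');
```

Applying '+275 days' to 2019-01-26: counting 275 days forward gives 2019-10-28.
`weekday 3` advances to the next Wednesday; 2019-10-28 is a Monday, so it moves forward to 2019-10-30.

2019-10-30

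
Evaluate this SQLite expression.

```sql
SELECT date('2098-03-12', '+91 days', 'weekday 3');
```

Applying '+91 days' to 2098-03-12: counting 91 days forward gives 2098-06-11.
`weekday 3` advances to the next Wednesday; 2098-06-11 is already a Wednesday, so it stays at 2098-06-11.

2098-06-11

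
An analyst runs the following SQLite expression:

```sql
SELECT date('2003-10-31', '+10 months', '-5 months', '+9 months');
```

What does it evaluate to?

2004-12-31

Adding +10 months to 2003-10-31 gives 2004-08-31.
Adding -5 months to 2004-08-31 gives 2004-03-31.
Adding +9 months to 2004-03-31 gives 2004-12-31.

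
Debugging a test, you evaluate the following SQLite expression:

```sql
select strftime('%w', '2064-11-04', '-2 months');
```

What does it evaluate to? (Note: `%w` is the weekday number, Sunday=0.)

First apply '-2 months': 2064-11-04 → 2064-09-04.
2064-09-04 is a Thursday; with Sunday=0 that is 4.

4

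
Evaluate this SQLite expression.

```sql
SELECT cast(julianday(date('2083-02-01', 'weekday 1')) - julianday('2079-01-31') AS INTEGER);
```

1462

`weekday 1` advances to the next Monday; 2083-02-01 is already a Monday, so it stays at 2083-02-01.
0 days remain in January 2079 after the 31st (31 − 31).
Full months from February 2079 through January 2083 contribute their day counts.
Then 1 day into February 2083.
Total: 0 + 28 + 31 + 30 + 31 + 30 + 31 + 31 + 30 + 31 + 30 + 31 + 31 + 29 + 31 + 30 + 31 + 30 + 31 + 31 + 30 + 31 + 30 + 31 + 31 + 28 + 31 + 30 + 31 + 30 + 31 + 31 + 30 + 31 + 30 + 31 + 31 + 28 + 31 + 30 + 31 + 30 + 31 + 31 + 30 + 31 + 30 + 31 + 31 + 1 = 1462.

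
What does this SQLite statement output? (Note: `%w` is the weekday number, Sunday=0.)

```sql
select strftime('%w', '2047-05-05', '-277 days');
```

3

First apply '-277 days': 2047-05-05 → 2046-08-01.
2046-08-01 is a Wednesday; with Sunday=0 that is 3.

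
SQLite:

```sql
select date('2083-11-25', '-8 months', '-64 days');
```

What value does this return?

Adding -8 months to 2083-11-25 gives 2083-03-25.
Applying '-64 days' to 2083-03-25: counting 64 days back gives 2083-01-20.

2083-01-20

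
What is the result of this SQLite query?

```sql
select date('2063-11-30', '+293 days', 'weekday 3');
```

2064-09-24

Applying '+293 days' to 2063-11-30: counting 293 days forward gives 2064-09-18.
`weekday 3` advances to the next Wednesday; 2064-09-18 is a Thursday, so it moves forward to 2064-09-24.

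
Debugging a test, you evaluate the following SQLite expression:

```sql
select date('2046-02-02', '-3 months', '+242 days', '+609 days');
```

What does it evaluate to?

2048-03-02

Adding -3 months to 2046-02-02 gives 2045-11-02.
Applying '+242 days' to 2045-11-02: counting 242 days forward gives 2046-07-02.
Applying '+609 days' to 2046-07-02: counting 609 days forward gives 2048-03-02.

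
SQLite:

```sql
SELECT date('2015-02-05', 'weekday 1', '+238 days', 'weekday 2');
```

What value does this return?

2015-10-06

`weekday 1` advances to the next Monday; 2015-02-05 is a Thursday, so it moves forward to 2015-02-09.
Applying '+238 days' to 2015-02-09: counting 238 days forward gives 2015-10-05.
`weekday 2` advances to the next Tuesday; 2015-10-05 is a Monday, so it moves forward to 2015-10-06.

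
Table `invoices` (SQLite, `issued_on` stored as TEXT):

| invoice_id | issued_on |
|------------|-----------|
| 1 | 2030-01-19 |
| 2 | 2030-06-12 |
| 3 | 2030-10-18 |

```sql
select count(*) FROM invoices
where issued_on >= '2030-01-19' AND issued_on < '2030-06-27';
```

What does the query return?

2

Rows in [2030-01-19, 2030-06-27): 2030-01-19, 2030-06-12 → 2 rows.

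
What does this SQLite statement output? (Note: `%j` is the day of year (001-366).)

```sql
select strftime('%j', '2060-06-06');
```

158

Day-of-year for 2060-06-06: days since 2060-01-01 inclusive = 158, zero-padded to 158.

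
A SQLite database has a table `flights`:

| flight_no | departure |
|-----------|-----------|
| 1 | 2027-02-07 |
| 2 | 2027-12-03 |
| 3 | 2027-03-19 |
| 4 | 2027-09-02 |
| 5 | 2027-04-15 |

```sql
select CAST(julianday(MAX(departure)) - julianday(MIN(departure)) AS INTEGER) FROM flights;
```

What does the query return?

299

MIN = 2027-02-07, MAX = 2027-12-03.
21 days remain in February 2027 after the 7th (28 − 7).
Full months from March 2027 through November 2027 contribute their day counts.
Then 3 days into December 2027.
Total: 21 + 31 + 30 + 31 + 30 + 31 + 31 + 30 + 31 + 30 + 3 = 299.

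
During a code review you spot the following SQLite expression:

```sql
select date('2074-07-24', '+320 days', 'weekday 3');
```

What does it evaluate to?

Applying '+320 days' to 2074-07-24: counting 320 days forward gives 2075-06-09.
`weekday 3` advances to the next Wednesday; 2075-06-09 is a Sunday, so it moves forward to 2075-06-12.

2075-06-12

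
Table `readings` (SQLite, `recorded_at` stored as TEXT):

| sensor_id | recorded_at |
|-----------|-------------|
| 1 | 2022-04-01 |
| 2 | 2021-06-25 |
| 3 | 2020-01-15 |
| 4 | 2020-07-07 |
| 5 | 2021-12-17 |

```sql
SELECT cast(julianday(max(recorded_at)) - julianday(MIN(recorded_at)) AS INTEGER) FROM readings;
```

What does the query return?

807

MIN = 2020-01-15, MAX = 2022-04-01.
16 days remain in January 2020 after the 15th (31 − 15).
Full months from February 2020 through March 2022 contribute their day counts.
Then 1 day into April 2022.
Total: 16 + 29 + 31 + 30 + 31 + 30 + 31 + 31 + 30 + 31 + 30 + 31 + 31 + 28 + 31 + 30 + 31 + 30 + 31 + 31 + 30 + 31 + 30 + 31 + 31 + 28 + 31 + 1 = 807.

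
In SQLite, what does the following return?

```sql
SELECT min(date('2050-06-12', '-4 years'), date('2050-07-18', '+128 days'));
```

date('2050-06-12', '-4 years') → 2046-06-12.
date('2050-07-18', '+128 days') → 2050-11-23.
Earlier of the two is 2046-06-12.

2046-06-12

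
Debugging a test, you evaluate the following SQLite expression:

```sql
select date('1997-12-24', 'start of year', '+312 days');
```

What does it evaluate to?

`start of year` rewinds 1997-12-24 to 1997-01-01.
Applying '+312 days' to 1997-01-01: counting 312 days forward gives 1997-11-09.

1997-11-09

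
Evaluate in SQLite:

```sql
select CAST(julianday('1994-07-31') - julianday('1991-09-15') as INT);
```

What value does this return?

1050

15 days remain in September 1991 after the 15th (30 − 15).
Full months from October 1991 through June 1994 contribute their day counts.
Then 31 days into July 1994.
Total: 15 + 31 + 30 + 31 + 31 + 29 + 31 + 30 + 31 + 30 + 31 + 31 + 30 + 31 + 30 + 31 + 31 + 28 + 31 + 30 + 31 + 30 + 31 + 31 + 30 + 31 + 30 + 31 + 31 + 28 + 31 + 30 + 31 + 30 + 31 = 1050.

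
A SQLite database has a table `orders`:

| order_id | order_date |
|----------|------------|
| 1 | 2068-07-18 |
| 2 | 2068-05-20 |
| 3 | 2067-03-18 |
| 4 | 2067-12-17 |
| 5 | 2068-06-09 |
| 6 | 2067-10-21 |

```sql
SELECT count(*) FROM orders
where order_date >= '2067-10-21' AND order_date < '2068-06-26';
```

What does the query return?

4

Rows in [2067-10-21, 2068-06-26): 2068-05-20, 2067-12-17, 2068-06-09, 2067-10-21 → 4 rows.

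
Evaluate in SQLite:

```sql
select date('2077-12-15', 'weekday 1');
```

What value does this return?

`weekday 1` advances to the next Monday; 2077-12-15 is a Wednesday, so it moves forward to 2077-12-20.

2077-12-20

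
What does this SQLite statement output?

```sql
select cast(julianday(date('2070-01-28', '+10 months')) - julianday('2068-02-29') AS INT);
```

1003

Adding +10 months to 2070-01-28 gives 2070-11-28.
0 days remain in February 2068 after the 29th (29 − 29).
Full months from March 2068 through October 2070 contribute their day counts.
Then 28 days into November 2070.
Total: 0 + 31 + 30 + 31 + 30 + 31 + 31 + 30 + 31 + 30 + 31 + 31 + 28 + 31 + 30 + 31 + 30 + 31 + 31 + 30 + 31 + 30 + 31 + 31 + 28 + 31 + 30 + 31 + 30 + 31 + 31 + 30 + 31 + 28 = 1003.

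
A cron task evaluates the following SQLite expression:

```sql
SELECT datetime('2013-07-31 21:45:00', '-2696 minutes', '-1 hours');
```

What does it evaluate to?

2013-07-29 23:49:00

2696 minutes = 44h 56m; -2696 minutes from 2013-07-31 21:45:00 is 2013-07-30 00:49:00 (crosses midnight).
-1 hours from 2013-07-30 00:49:00 is 2013-07-29 23:49:00 (crosses midnight).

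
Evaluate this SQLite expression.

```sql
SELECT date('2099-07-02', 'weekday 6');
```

2099-07-04

`weekday 6` advances to the next Saturday; 2099-07-02 is a Thursday, so it moves forward to 2099-07-04.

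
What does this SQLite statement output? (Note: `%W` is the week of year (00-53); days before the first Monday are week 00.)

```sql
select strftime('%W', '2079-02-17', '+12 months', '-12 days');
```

First apply '+12 months', '-12 days': 2079-02-17 → 2080-02-05.
2080-02-05 is a Monday. SQLite's %W counts Mondays since the year started; the result is 06.

06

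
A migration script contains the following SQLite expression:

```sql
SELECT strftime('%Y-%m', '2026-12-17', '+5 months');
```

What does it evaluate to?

2027-05

First apply '+5 months': 2026-12-17 → 2027-05-17.
`%Y-%m` extracts the year-month: 2027-05.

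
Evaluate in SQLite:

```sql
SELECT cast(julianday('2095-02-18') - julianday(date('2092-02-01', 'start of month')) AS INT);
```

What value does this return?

1113

`start of month` rewinds 2092-02-01 to 2092-02-01.
28 days remain in February 2092 after the 1st (29 − 1).
Full months from March 2092 through January 2095 contribute their day counts.
Then 18 days into February 2095.
Total: 28 + 31 + 30 + 31 + 30 + 31 + 31 + 30 + 31 + 30 + 31 + 31 + 28 + 31 + 30 + 31 + 30 + 31 + 31 + 30 + 31 + 30 + 31 + 31 + 28 + 31 + 30 + 31 + 30 + 31 + 31 + 30 + 31 + 30 + 31 + 31 + 18 = 1113.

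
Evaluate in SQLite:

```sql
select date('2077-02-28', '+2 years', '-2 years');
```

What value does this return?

Adding +2 years to 2077-02-28 gives 2079-02-28.
Adding -2 years to 2079-02-28 gives 2077-02-28.

2077-02-28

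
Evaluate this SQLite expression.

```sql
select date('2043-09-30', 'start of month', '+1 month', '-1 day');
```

2043-09-30

`start of month` rewinds 2043-09-30 to 2043-09-01.
Adding +1 month to 2043-09-01 gives 2043-10-01.
Going back 1 day from 2043-10-01 reaches 2043-09-30 (last day of September, 30 days).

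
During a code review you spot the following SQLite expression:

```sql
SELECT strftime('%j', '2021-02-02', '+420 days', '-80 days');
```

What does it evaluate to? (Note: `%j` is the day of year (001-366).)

First apply '+420 days', '-80 days': 2021-02-02 → 2022-01-08.
Day-of-year for 2022-01-08: days since 2022-01-01 inclusive = 8, zero-padded to 008.

008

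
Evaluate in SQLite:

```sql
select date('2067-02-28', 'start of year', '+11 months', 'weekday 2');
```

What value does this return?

2067-12-06

`start of year` rewinds 2067-02-28 to 2067-01-01.
Adding +11 months to 2067-01-01 gives 2067-12-01.
`weekday 2` advances to the next Tuesday; 2067-12-01 is a Thursday, so it moves forward to 2067-12-06.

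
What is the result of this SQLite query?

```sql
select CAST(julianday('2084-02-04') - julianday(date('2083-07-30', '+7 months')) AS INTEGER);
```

Adding +7 months to 2083-07-30 targets 2084-02-30. February 2084 has only 29 days, so SQLite normalizes the 1-day overflow forward to 2084-03-01.
25 days remain in February 2084 after the 4th (29 − 4).
Then 1 day into March 2084.
Total: 25 + 1 = 26.
The subtraction is earlier − later, so the result is −26 → -26.

-26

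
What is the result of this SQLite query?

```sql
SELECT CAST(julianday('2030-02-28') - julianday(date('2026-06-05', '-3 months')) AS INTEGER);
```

Adding -3 months to 2026-06-05 gives 2026-03-05.
26 days remain in March 2026 after the 5th (31 − 5).
Full months from April 2026 through January 2030 contribute their day counts.
Then 28 days into February 2030.
Total: 26 + 30 + 31 + 30 + 31 + 31 + 30 + 31 + 30 + 31 + 31 + 28 + 31 + 30 + 31 + 30 + 31 + 31 + 30 + 31 + 30 + 31 + 31 + 29 + 31 + 30 + 31 + 30 + 31 + 31 + 30 + 31 + 30 + 31 + 31 + 28 + 31 + 30 + 31 + 30 + 31 + 31 + 30 + 31 + 30 + 31 + 31 + 28 = 1456.

1456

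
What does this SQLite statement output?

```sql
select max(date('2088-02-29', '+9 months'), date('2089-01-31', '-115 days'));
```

date('2088-02-29', '+9 months') → 2088-11-29.
date('2089-01-31', '-115 days') → 2088-10-08.
Later of the two is 2088-11-29.

2088-11-29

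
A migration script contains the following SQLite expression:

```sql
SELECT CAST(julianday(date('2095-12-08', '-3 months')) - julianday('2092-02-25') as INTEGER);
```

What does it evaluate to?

1291

Adding -3 months to 2095-12-08 gives 2095-09-08.
4 days remain in February 2092 after the 25th (29 − 25).
Full months from March 2092 through August 2095 contribute their day counts.
Then 8 days into September 2095.
Total: 4 + 31 + 30 + 31 + 30 + 31 + 31 + 30 + 31 + 30 + 31 + 31 + 28 + 31 + 30 + 31 + 30 + 31 + 31 + 30 + 31 + 30 + 31 + 31 + 28 + 31 + 30 + 31 + 30 + 31 + 31 + 30 + 31 + 30 + 31 + 31 + 28 + 31 + 30 + 31 + 30 + 31 + 31 + 8 = 1291.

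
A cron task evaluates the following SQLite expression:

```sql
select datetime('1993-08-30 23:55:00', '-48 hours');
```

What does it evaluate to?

1993-08-28 23:55:00

-48 hours from 1993-08-30 23:55:00 is 1993-08-28 23:55:00 (crosses midnight).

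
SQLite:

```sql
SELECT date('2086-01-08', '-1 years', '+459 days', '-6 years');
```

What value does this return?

2080-04-12

Adding -1 year to 2086-01-08 gives 2085-01-08.
Applying '+459 days' to 2085-01-08: counting 459 days forward gives 2086-04-12.
Adding -6 years to 2086-04-12 gives 2080-04-12.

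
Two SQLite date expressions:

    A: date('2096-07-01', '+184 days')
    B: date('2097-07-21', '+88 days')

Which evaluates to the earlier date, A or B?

A

A = 2097-01-01.
B = 2097-10-17.
A is earlier.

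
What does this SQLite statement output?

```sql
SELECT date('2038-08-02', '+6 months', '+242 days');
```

Adding +6 months to 2038-08-02 gives 2039-02-02.
Applying '+242 days' to 2039-02-02: counting 242 days forward gives 2039-10-02.

2039-10-02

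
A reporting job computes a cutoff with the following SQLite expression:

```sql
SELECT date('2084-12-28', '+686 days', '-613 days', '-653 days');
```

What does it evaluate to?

Applying '+686 days' to 2084-12-28: counting 686 days forward gives 2086-11-14.
Applying '-613 days' to 2086-11-14: counting 613 days back gives 2085-03-11.
Applying '-653 days' to 2085-03-11: counting 653 days back gives 2083-05-28.

2083-05-28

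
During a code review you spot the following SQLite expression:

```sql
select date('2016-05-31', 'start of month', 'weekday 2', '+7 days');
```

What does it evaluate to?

`start of month` rewinds 2016-05-31 to 2016-05-01.
`weekday 2` advances to the next Tuesday; 2016-05-01 is a Sunday, so it moves forward to 2016-05-03.
Advancing 7 more days within May lands on 2016-05-10.

2016-05-10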